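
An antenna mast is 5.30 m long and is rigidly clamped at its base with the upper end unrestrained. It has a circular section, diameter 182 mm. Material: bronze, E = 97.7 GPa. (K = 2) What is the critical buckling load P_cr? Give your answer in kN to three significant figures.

I = πd⁴/64 = π×182⁴/64 = 5.386×10^7 mm⁴
I = 5.386×10^7 mm⁴ = 5.386×10^-5 m⁴
Effective length L_e = K·L = 2 × 5.30 = 10.60 m
P_cr = π²EI / L_e² = π² × 97.7×10⁹ × 5.386×10^-5 / 10.60² = 4.622×10^5 N

P_cr ≈ 462 kN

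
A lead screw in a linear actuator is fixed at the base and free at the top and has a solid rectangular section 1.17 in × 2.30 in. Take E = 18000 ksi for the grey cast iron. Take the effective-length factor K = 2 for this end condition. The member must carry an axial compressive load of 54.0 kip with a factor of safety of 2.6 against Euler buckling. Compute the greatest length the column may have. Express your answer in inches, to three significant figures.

L_max ≈ 9.85 in

Buckling occurs about the weak axis: I_min = h·b³/12 with b = 1.17 in (the shorter side).
I_min = 2.30×1.17³/12 = 0.3070 in⁴
Required critical load P_cr = n·P = 2.6 × 54.0 = 140.4 kip = 1.404×10^5 lb
From P_cr = π²EI/(K·L)²:  L = (1/K)·√(π²EI/P_cr) = (1/2)·√(π²×1.80×10^7×0.3070/1.404×10^5)
L = 9.85 in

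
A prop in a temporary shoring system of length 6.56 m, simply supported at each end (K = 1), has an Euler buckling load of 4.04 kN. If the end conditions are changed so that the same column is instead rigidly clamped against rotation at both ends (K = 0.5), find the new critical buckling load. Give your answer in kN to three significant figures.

P_cr ≈ 16.2 kN

P_cr ∝ 1/K², so P_cr,new = P_cr,old × (K_old/K_new)² = 4.04 × (1/0.5)²
= 4.04 × 4.000 = 16.2 kN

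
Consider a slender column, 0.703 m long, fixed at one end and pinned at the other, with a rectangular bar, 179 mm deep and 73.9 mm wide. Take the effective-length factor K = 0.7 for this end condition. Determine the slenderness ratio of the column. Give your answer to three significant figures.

Buckling occurs about the weak axis: I_min = h·b³/12 with b = 73.9 mm (the shorter side).
I_min = 179×73.9³/12 = 6.020×10^6 mm⁴
A = 1.323×10^4 mm²;  r_min = √(I/A) = √(6.020×10^6/1.323×10^4) = 21.33 mm
L_e = K·L = 0.7 × 0.703 m = 0.4921 m = 492.10 mm
λ = L_e / r_min = 492.10 / 21.33 = 23.1

λ ≈ 23.1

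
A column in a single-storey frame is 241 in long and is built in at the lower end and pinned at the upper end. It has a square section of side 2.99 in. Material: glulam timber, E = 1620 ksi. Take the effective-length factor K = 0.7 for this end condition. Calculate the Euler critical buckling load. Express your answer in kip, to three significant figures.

P_cr ≈ 3.74 kip

I = a⁴/12 = 2.99⁴/12 = 6.660 in⁴
Effective length L_e = K·L = 0.7 × 241 = 168.7 in
P_cr = π²EI / L_e² = π² × 1620×10³ × 6.660 / 168.7² = 3.742×10^3 lb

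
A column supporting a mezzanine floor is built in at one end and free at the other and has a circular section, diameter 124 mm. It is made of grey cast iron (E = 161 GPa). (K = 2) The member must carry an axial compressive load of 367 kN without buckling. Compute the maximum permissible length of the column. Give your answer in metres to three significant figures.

I = πd⁴/64 = π×124⁴/64 = 1.161×10^7 mm⁴
I = 1.161×10^-5 m⁴
At the buckling limit P_cr = P = 3.670×10^5 N
From P_cr = π²EI/(K·L)²:  L = (1/K)·√(π²EI/P_cr) = (1/2)·√(π²×1.61×10^11×1.161×10^-5/3.670×10^5)
L = 3.54 m

L_max ≈ 3.54 m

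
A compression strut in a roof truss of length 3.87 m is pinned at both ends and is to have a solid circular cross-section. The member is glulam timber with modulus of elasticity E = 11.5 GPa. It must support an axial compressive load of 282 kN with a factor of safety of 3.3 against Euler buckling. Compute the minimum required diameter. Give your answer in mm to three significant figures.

Required P_cr = n·P = 3.3 × 282 = 930.6 kN
L_e = K·L = 1 × 3.87 = 3.870 m
Required I = P_cr·L_e²/(π²E) = 9.306×10^5 × 3.870² / (π² × 1.15×10^10) = 1.228×10^-4 m⁴
I_req = 1.228×10^8 mm⁴
Solid circle: I = πd⁴/64  ⇒  d = (64I/π)^(1/4) = (64×1.228×10^8/π)^(1/4) = 224 mm

d ≈ 224 mm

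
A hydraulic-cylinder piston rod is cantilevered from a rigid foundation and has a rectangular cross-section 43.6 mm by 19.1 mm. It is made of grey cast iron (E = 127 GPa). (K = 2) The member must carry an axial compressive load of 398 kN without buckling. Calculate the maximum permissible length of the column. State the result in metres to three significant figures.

Buckling occurs about the weak axis: I_min = h·b³/12 with b = 19.1 mm (the shorter side).
I_min = 43.6×19.1³/12 = 2.532×10^4 mm⁴
I = 2.532×10^-8 m⁴
At the buckling limit P_cr = P = 3.980×10^5 N
From P_cr = π²EI/(K·L)²:  L = (1/K)·√(π²EI/P_cr) = (1/2)·√(π²×1.27×10^11×2.532×10^-8/3.980×10^5)
L = 0.141 m

L_max ≈ 0.141 m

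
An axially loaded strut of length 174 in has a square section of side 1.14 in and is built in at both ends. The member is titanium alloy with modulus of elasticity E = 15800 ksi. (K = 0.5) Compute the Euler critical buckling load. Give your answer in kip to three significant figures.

I = a⁴/12 = 1.14⁴/12 = 0.1407 in⁴
Effective length L_e = K·L = 0.5 × 174 = 87.00 in
P_cr = π²EI / L_e² = π² × 15800×10³ × 0.1407 / 87.00² = 2.900×10^3 lb

P_cr ≈ 2.90 kip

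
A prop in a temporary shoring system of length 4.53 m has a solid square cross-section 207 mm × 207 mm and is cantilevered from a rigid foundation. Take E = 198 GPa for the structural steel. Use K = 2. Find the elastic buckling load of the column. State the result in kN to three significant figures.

I = a⁴/12 = 207⁴/12 = 1.530×10^8 mm⁴
I = 1.530×10^8 mm⁴ = 1.530×10^-4 m⁴
Effective length L_e = K·L = 2 × 4.53 = 9.060 m
P_cr = π²EI / L_e² = π² × 198×10⁹ × 1.530×10^-4 / 9.060² = 3.643×10^6 N

P_cr ≈ 3640 kN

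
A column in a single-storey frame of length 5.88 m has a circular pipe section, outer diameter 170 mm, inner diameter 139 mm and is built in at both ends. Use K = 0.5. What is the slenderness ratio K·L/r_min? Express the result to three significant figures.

d_o = 170 mm, d_i = 139 mm
I = π(d_o⁴ − d_i⁴)/64 = π(170⁴ − 139.0⁴)/64 = 2.267×10^7 mm⁴
A = 7.523×10^3 mm²;  r_min = √(I/A) = √(2.267×10^7/7.523×10^3) = 54.90 mm
L_e = K·L = 0.5 × 5.88 m = 2.940 m = 2940.0 mm
λ = L_e / r_min = 2940.0 / 54.90 = 53.6

λ ≈ 53.6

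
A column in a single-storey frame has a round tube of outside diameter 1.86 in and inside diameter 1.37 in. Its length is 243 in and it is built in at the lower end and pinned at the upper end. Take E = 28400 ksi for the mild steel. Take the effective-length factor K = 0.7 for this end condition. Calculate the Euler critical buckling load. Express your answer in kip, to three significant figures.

d_o = 1.86 in, d_i = 1.37 in
I = π(d_o⁴ − d_i⁴)/64 = π(1.86⁴ − 1.370⁴)/64 = 0.4146 in⁴
Effective length L_e = K·L = 0.7 × 243 = 170.1 in
P_cr = π²EI / L_e² = π² × 28400×10³ × 0.4146 / 170.1² = 4.016×10^3 lb

P_cr ≈ 4.02 kip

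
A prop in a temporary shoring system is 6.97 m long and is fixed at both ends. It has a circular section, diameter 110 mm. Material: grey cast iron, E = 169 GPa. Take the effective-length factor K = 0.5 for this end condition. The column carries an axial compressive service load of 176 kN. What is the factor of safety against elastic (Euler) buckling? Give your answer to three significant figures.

I = πd⁴/64 = π×110⁴/64 = 7.187×10^6 mm⁴
I = 7.187×10^6 mm⁴ = 7.187×10^-6 m⁴
Effective length L_e = K·L = 0.5 × 6.97 = 3.485 m
P_cr = π²EI / L_e² = π² × 169×10⁹ × 7.187×10^-6 / 3.485² = 9.870×10^5 N
Factor of safety n = P_cr / P = 987.01 / 176 = 5.61

n ≈ 5.61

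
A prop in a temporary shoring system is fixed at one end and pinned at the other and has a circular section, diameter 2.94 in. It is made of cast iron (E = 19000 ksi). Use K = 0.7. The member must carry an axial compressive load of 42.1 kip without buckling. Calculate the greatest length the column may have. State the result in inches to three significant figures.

I = πd⁴/64 = π×2.94⁴/64 = 3.667 in⁴
At the buckling limit P_cr = P = 4.210×10^4 lb
From P_cr = π²EI/(K·L)²:  L = (1/K)·√(π²EI/P_cr) = (1/0.7)·√(π²×1.90×10^7×3.667/4.210×10^4)
L = 183 in

L_max ≈ 183 in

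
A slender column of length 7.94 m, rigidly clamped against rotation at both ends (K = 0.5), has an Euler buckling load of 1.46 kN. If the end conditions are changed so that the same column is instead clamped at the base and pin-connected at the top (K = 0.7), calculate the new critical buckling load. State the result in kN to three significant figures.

P_cr ∝ 1/K², so P_cr,new = P_cr,old × (K_old/K_new)² = 1.46 × (0.5/0.7)²
= 1.46 × 0.5102 = 0.745 kN

P_cr ≈ 0.745 kN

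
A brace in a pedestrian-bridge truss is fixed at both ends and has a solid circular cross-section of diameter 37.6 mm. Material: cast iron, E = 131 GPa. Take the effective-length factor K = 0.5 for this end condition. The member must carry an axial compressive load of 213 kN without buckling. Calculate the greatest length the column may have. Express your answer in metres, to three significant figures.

L_max ≈ 1.54 m

I = πd⁴/64 = π×37.6⁴/64 = 9.811×10^4 mm⁴
I = 9.811×10^-8 m⁴
At the buckling limit P_cr = P = 2.130×10^5 N
From P_cr = π²EI/(K·L)²:  L = (1/K)·√(π²EI/P_cr) = (1/0.5)·√(π²×1.31×10^11×9.811×10^-8/2.130×10^5)
L = 1.54 m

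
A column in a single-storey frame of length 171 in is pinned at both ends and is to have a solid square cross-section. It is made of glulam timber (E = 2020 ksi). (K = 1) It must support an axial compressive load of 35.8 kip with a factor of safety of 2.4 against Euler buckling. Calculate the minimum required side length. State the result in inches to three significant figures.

a ≈ 6.24 in

Required P_cr = n·P = 2.4 × 35.8 = 85.92 kip
L_e = K·L = 1 × 171 = 171.0 in
Required I = P_cr·L_e²/(π²E) = 8.592×10^4 × 171.0² / (π² × 2.02×10^6) = 126.0 in⁴
Solid square: I = a⁴/12  ⇒  a = (12I)^(1/4) = (12×126.0)^(1/4) = 6.24 in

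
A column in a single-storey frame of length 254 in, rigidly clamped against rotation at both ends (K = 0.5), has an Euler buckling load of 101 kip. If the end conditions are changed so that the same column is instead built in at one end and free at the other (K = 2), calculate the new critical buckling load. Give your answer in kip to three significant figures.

P_cr ∝ 1/K², so P_cr,new = P_cr,old × (K_old/K_new)² = 101 × (0.5/2)²
= 101 × 0.06250 = 6.31 kip

P_cr ≈ 6.31 kip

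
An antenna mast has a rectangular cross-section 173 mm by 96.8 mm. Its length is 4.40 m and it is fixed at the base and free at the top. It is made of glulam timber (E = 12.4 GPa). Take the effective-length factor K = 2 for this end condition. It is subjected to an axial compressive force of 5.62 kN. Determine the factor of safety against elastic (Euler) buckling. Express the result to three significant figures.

Buckling occurs about the weak axis: I_min = h·b³/12 with b = 96.8 mm (the shorter side).
I_min = 173×96.8³/12 = 1.308×10^7 mm⁴
I = 1.308×10^7 mm⁴ = 1.308×10^-5 m⁴
Effective length L_e = K·L = 2 × 4.40 = 8.800 m
P_cr = π²EI / L_e² = π² × 12.4×10⁹ × 1.308×10^-5 / 8.800² = 2.067×10^4 N
Factor of safety n = P_cr / P = 20.666 / 5.62 = 3.68

n ≈ 3.68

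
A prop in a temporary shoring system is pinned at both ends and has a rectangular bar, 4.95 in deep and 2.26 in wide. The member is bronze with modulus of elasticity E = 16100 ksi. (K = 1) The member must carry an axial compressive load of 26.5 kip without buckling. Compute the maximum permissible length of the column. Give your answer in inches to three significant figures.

L_max ≈ 169 in

Buckling occurs about the weak axis: I_min = h·b³/12 with b = 2.26 in (the shorter side).
I_min = 4.95×2.26³/12 = 4.762 in⁴
At the buckling limit P_cr = P = 2.650×10^4 lb
From P_cr = π²EI/(K·L)²:  L = (1/K)·√(π²EI/P_cr) = (1/1)·√(π²×1.61×10^7×4.762/2.650×10^4)
L = 169 in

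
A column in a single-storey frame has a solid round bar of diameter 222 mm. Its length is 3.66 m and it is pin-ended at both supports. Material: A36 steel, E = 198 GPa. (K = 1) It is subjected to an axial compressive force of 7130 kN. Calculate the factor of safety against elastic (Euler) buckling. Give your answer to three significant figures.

I = πd⁴/64 = π×222⁴/64 = 1.192×10^8 mm⁴
I = 1.192×10^8 mm⁴ = 1.192×10^-4 m⁴
Effective length L_e = K·L = 1 × 3.66 = 3.660 m
P_cr = π²EI / L_e² = π² × 198×10⁹ × 1.192×10^-4 / 3.660² = 1.739×10^7 N
Factor of safety n = P_cr / P = 17393 / 7130 = 2.44

n ≈ 2.44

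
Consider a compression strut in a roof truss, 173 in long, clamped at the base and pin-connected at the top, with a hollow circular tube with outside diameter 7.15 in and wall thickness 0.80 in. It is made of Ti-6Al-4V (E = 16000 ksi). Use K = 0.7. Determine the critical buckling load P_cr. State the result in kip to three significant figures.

P_cr ≈ 880 kip

Inner diameter d_i = 7.15 − 2×0.80 = 5.550 in
I = π(d_o⁴ − d_i⁴)/64 = π(7.15⁴ − 5.550⁴)/64 = 81.72 in⁴
Effective length L_e = K·L = 0.7 × 173 = 121.1 in
P_cr = π²EI / L_e² = π² × 16000×10³ × 81.72 / 121.1² = 8.799×10^5 lb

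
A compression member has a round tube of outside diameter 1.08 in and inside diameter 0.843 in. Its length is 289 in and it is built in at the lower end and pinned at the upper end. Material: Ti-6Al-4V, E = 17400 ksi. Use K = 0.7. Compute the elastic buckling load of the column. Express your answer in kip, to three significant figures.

P_cr ≈ 0.176 kip

d_o = 1.08 in, d_i = 0.843 in
I = π(d_o⁴ − d_i⁴)/64 = π(1.08⁴ − 0.8430⁴)/64 = 4.199×10^-2 in⁴
Effective length L_e = K·L = 0.7 × 289 = 202.3 in
P_cr = π²EI / L_e² = π² × 17400×10³ × 4.199×10^-2 / 202.3² = 176.2 lb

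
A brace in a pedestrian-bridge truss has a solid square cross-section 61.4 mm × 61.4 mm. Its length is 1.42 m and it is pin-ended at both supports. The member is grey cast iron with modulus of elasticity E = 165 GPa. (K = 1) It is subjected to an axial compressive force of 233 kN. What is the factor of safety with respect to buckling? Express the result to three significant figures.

I = a⁴/12 = 61.4⁴/12 = 1.184×10^6 mm⁴
I = 1.184×10^6 mm⁴ = 1.184×10^-6 m⁴
Effective length L_e = K·L = 1 × 1.42 = 1.420 m
P_cr = π²EI / L_e² = π² × 165×10⁹ × 1.184×10^-6 / 1.420² = 9.565×10^5 N
Factor of safety n = P_cr / P = 956.53 / 233 = 4.11

n ≈ 4.11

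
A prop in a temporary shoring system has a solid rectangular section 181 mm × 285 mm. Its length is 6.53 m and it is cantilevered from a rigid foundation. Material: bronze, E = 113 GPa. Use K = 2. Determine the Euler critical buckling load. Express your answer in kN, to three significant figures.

P_cr ≈ 921 kN

Buckling occurs about the weak axis: I_min = h·b³/12 with b = 181 mm (the shorter side).
I_min = 285×181³/12 = 1.408×10^8 mm⁴
I = 1.408×10^8 mm⁴ = 1.408×10^-4 m⁴
Effective length L_e = K·L = 2 × 6.53 = 13.06 m
P_cr = π²EI / L_e² = π² × 113×10⁹ × 1.408×10^-4 / 13.06² = 9.209×10^5 N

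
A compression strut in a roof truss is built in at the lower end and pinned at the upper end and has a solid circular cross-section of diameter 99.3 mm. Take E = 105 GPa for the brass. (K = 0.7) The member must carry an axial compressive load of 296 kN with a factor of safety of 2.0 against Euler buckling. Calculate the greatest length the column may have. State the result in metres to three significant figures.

L_max ≈ 4.13 m

I = πd⁴/64 = π×99.3⁴/64 = 4.773×10^6 mm⁴
I = 4.773×10^-6 m⁴
Required critical load P_cr = n·P = 2.0 × 296 = 592.0 kN = 5.920×10^5 N
From P_cr = π²EI/(K·L)²:  L = (1/K)·√(π²EI/P_cr) = (1/0.7)·√(π²×1.05×10^11×4.773×10^-6/5.920×10^5)
L = 4.13 m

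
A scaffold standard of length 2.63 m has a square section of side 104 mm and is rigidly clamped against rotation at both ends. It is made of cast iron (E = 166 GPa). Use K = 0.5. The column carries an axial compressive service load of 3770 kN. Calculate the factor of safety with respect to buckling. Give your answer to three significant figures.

I = a⁴/12 = 104⁴/12 = 9.749×10^6 mm⁴
I = 9.749×10^6 mm⁴ = 9.749×10^-6 m⁴
Effective length L_e = K·L = 0.5 × 2.63 = 1.315 m
P_cr = π²EI / L_e² = π² × 166×10⁹ × 9.749×10^-6 / 1.315² = 9.237×10^6 N
Factor of safety n = P_cr / P = 9236.5 / 3770 = 2.45

n ≈ 2.45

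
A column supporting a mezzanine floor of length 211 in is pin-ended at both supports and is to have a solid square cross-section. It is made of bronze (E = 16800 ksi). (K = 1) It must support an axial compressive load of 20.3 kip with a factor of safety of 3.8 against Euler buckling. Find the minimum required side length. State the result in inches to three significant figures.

a ≈ 3.97 in

Required P_cr = n·P = 3.8 × 20.3 = 77.14 kip
L_e = K·L = 1 × 211 = 211.0 in
Required I = P_cr·L_e²/(π²E) = 7.714×10^4 × 211.0² / (π² × 1.68×10^7) = 20.71 in⁴
Solid square: I = a⁴/12  ⇒  a = (12I)^(1/4) = (12×20.71)^(1/4) = 3.97 in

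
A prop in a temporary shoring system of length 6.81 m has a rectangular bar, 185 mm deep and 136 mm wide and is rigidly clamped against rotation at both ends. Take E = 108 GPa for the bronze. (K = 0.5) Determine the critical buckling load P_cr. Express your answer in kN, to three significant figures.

Buckling occurs about the weak axis: I_min = h·b³/12 with b = 136 mm (the shorter side).
I_min = 185×136³/12 = 3.878×10^7 mm⁴
I = 3.878×10^7 mm⁴ = 3.878×10^-5 m⁴
Effective length L_e = K·L = 0.5 × 6.81 = 3.405 m
P_cr = π²EI / L_e² = π² × 108×10⁹ × 3.878×10^-5 / 3.405² = 3.565×10^6 N

P_cr ≈ 3570 kN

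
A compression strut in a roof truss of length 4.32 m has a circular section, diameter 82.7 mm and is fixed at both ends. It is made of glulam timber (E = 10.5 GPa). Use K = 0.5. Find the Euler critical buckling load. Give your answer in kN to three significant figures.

P_cr ≈ 51.0 kN

I = πd⁴/64 = π×82.7⁴/64 = 2.296×10^6 mm⁴
I = 2.296×10^6 mm⁴ = 2.296×10^-6 m⁴
Effective length L_e = K·L = 0.5 × 4.32 = 2.160 m
P_cr = π²EI / L_e² = π² × 10.5×10⁹ × 2.296×10^-6 / 2.160² = 5.100×10^4 N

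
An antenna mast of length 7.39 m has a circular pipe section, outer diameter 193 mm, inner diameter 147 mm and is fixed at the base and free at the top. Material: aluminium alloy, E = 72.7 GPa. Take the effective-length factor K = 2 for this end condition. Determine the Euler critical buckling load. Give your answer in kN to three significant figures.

P_cr ≈ 148 kN

d_o = 193 mm, d_i = 147 mm
I = π(d_o⁴ − d_i⁴)/64 = π(193⁴ − 147.0⁴)/64 = 4.519×10^7 mm⁴
I = 4.519×10^7 mm⁴ = 4.519×10^-5 m⁴
Effective length L_e = K·L = 2 × 7.39 = 14.78 m
P_cr = π²EI / L_e² = π² × 72.7×10⁹ × 4.519×10^-5 / 14.78² = 1.484×10^5 N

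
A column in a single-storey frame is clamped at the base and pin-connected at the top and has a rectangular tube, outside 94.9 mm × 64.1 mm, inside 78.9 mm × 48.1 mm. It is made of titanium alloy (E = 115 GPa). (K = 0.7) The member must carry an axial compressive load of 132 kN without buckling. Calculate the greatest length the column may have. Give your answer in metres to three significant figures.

L_max ≈ 4.87 m

Weak-axis I_min = (h_o·b_o³ − h_i·b_i³)/12 with b_o = 64.1, b_i = 48.10 mm (shorter outer/inner sides).
I_min = (94.9×64.1³ − 78.90×48.10³)/12 = 1.351×10^6 mm⁴
I = 1.351×10^-6 m⁴
At the buckling limit P_cr = P = 1.320×10^5 N
From P_cr = π²EI/(K·L)²:  L = (1/K)·√(π²EI/P_cr) = (1/0.7)·√(π²×1.15×10^11×1.351×10^-6/1.320×10^5)
L = 4.87 m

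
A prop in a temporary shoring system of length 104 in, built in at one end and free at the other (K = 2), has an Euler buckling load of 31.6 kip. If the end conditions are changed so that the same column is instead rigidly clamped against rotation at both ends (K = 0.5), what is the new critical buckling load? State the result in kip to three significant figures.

P_cr ≈ 506 kip

P_cr ∝ 1/K², so P_cr,new = P_cr,old × (K_old/K_new)² = 31.6 × (2/0.5)²
= 31.6 × 16.00 = 506 kip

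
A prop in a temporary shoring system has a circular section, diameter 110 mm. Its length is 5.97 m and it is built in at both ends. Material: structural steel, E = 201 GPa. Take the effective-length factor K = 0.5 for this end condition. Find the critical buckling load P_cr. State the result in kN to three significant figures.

P_cr ≈ 1600 kN

I = πd⁴/64 = π×110⁴/64 = 7.187×10^6 mm⁴
I = 7.187×10^6 mm⁴ = 7.187×10^-6 m⁴
Effective length L_e = K·L = 0.5 × 5.97 = 2.985 m
P_cr = π²EI / L_e² = π² × 201×10⁹ × 7.187×10^-6 / 2.985² = 1.600×10^6 N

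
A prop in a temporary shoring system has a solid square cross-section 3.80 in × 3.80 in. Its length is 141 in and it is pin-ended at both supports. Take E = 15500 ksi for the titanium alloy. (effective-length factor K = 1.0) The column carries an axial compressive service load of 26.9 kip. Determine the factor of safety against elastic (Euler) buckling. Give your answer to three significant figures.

I = a⁴/12 = 3.80⁴/12 = 17.38 in⁴
Effective length L_e = K·L = 1 × 141 = 141.0 in
P_cr = π²EI / L_e² = π² × 15500×10³ × 17.38 / 141.0² = 1.337×10^5 lb
Factor of safety n = P_cr / P = 133.70 / 26.9 = 4.97

n ≈ 4.97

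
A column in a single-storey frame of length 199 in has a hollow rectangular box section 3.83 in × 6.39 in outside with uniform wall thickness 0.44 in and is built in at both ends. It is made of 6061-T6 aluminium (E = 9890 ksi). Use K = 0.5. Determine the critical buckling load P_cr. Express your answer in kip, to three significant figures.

Inner dimensions: h_i = 6.39 − 2×0.44 = 5.510 in, b_i = 3.83 − 2×0.44 = 2.950 in
Weak-axis I_min = (h_o·b_o³ − h_i·b_i³)/12 with b_o = 3.83, b_i = 2.950 in (shorter outer/inner sides).
I_min = (6.39×3.83³ − 5.510×2.950³)/12 = 18.13 in⁴
Effective length L_e = K·L = 0.5 × 199 = 99.50 in
P_cr = π²EI / L_e² = π² × 9890×10³ × 18.13 / 99.50² = 1.787×10^5 lb

P_cr ≈ 179 kip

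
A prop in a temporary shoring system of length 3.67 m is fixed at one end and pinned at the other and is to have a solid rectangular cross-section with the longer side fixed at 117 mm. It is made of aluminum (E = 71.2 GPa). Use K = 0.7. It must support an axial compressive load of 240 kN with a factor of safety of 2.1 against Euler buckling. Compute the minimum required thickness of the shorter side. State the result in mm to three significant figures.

b ≈ 78.6 mm

Required P_cr = n·P = 2.1 × 240 = 504.0 kN
L_e = K·L = 0.7 × 3.67 = 2.569 m
Required I = P_cr·L_e²/(π²E) = 5.040×10^5 × 2.569² / (π² × 7.12×10^10) = 4.733×10^-6 m⁴
I_req = 4.733×10^6 mm⁴
Rectangle, weak axis: I_min = h·b³/12 with h = 117 mm fixed  ⇒  b = (12I/h)^(1/3) = 78.6 mm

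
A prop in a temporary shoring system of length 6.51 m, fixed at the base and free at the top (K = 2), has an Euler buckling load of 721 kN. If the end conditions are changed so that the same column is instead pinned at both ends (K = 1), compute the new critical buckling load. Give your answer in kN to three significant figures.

P_cr ≈ 2880 kN

P_cr ∝ 1/K², so P_cr,new = P_cr,old × (K_old/K_new)² = 721 × (2/1)²
= 721 × 4.000 = 2880 kN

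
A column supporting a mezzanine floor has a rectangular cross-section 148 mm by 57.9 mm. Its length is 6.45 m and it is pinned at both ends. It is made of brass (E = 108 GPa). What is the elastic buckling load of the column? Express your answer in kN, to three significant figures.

P_cr ≈ 61.3 kN

Buckling occurs about the weak axis: I_min = h·b³/12 with b = 57.9 mm (the shorter side).
I_min = 148×57.9³/12 = 2.394×10^6 mm⁴
I = 2.394×10^6 mm⁴ = 2.394×10^-6 m⁴
Effective length L_e = K·L = 1 × 6.45 = 6.450 m
P_cr = π²EI / L_e² = π² × 108×10⁹ × 2.394×10^-6 / 6.450² = 6.134×10^4 N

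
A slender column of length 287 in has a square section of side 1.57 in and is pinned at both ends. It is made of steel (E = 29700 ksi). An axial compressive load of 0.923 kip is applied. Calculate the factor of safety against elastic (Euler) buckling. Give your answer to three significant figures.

I = a⁴/12 = 1.57⁴/12 = 0.5063 in⁴
Effective length L_e = K·L = 1 × 287 = 287.0 in
P_cr = π²EI / L_e² = π² × 29700×10³ × 0.5063 / 287.0² = 1.802×10^3 lb
Factor of safety n = P_cr / P = 1.8018 / 0.923 = 1.95

n ≈ 1.95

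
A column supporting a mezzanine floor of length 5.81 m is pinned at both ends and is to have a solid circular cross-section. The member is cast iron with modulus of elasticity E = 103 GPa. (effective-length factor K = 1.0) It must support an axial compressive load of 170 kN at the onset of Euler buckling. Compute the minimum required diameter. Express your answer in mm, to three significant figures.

d ≈ 104 mm

L_e = K·L = 1 × 5.81 = 5.810 m
Required I = P_cr·L_e²/(π²E) = 1.700×10^5 × 5.810² / (π² × 1.03×10^11) = 5.645×10^-6 m⁴
I_req = 5.645×10^6 mm⁴
Solid circle: I = πd⁴/64  ⇒  d = (64I/π)^(1/4) = (64×5.645×10^6/π)^(1/4) = 104 mm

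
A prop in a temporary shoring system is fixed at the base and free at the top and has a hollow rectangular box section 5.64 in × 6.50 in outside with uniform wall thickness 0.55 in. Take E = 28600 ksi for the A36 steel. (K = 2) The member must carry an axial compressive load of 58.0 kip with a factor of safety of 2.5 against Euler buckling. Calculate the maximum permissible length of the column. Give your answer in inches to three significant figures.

Inner dimensions: h_i = 6.50 − 2×0.55 = 5.400 in, b_i = 5.64 − 2×0.55 = 4.540 in
Weak-axis I_min = (h_o·b_o³ − h_i·b_i³)/12 with b_o = 5.64, b_i = 4.540 in (shorter outer/inner sides).
I_min = (6.50×5.64³ − 5.400×4.540³)/12 = 55.07 in⁴
Required critical load P_cr = n·P = 2.5 × 58.0 = 145.0 kip = 1.450×10^5 lb
From P_cr = π²EI/(K·L)²:  L = (1/K)·√(π²EI/P_cr) = (1/2)·√(π²×2.86×10^7×55.07/1.450×10^5)
L = 164 in

L_max ≈ 164 in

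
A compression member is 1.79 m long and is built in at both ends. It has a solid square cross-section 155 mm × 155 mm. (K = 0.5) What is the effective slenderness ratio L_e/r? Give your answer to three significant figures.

For a square r = a/√12 = 155/√12 = 44.74 mm
L_e = K·L = 0.5 × 1.79 m = 0.8950 m = 895.00 mm
λ = L_e / r_min = 895.00 / 44.74 = 20.0

λ ≈ 20.0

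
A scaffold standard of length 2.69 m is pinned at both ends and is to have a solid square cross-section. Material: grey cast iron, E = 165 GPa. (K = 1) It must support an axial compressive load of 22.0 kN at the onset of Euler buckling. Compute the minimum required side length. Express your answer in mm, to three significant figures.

L_e = K·L = 1 × 2.69 = 2.690 m
Required I = P_cr·L_e²/(π²E) = 2.200×10^4 × 2.690² / (π² × 1.65×10^11) = 9.776×10^-8 m⁴
I_req = 9.776×10^4 mm⁴
Solid square: I = a⁴/12  ⇒  a = (12I)^(1/4) = (12×9.776×10^4)^(1/4) = 32.9 mm

a ≈ 32.9 mm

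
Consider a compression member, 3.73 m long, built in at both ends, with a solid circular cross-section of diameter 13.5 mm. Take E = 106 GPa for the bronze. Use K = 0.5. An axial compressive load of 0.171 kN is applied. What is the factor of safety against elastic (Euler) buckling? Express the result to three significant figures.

I = πd⁴/64 = π×13.5⁴/64 = 1.630×10^3 mm⁴
I = 1.630×10^3 mm⁴ = 1.630×10^-9 m⁴
Effective length L_e = K·L = 0.5 × 3.73 = 1.865 m
P_cr = π²EI / L_e² = π² × 106×10⁹ × 1.630×10^-9 / 1.865² = 490.4 N
Factor of safety n = P_cr / P = 0.49040 / 0.171 = 2.87

n ≈ 2.87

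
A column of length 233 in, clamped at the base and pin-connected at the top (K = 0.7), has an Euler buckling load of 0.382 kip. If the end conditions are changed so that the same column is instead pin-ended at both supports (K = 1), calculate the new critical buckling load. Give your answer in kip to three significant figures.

P_cr ≈ 0.187 kip

P_cr ∝ 1/K², so P_cr,new = P_cr,old × (K_old/K_new)² = 0.382 × (0.7/1)²
= 0.382 × 0.4900 = 0.187 kip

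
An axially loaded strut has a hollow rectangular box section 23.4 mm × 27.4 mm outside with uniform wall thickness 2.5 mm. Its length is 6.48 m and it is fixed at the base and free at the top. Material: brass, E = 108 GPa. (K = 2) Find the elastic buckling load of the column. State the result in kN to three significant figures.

Inner dimensions: h_i = 27.4 − 2×2.5 = 22.40 mm, b_i = 23.4 − 2×2.5 = 18.40 mm
Weak-axis I_min = (h_o·b_o³ − h_i·b_i³)/12 with b_o = 23.4, b_i = 18.40 mm (shorter outer/inner sides).
I_min = (27.4×23.4³ − 22.40×18.40³)/12 = 1.763×10^4 mm⁴
I = 1.763×10^4 mm⁴ = 1.763×10^-8 m⁴
Effective length L_e = K·L = 2 × 6.48 = 12.96 m
P_cr = π²EI / L_e² = π² × 108×10⁹ × 1.763×10^-8 / 12.96² = 111.9 N

P_cr ≈ 0.112 kN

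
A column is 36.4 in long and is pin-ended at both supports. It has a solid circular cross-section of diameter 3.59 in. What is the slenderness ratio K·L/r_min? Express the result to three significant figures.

λ ≈ 40.6

For a solid circle r = d/4 = 3.59/4 = 0.8975 in
L_e = K·L = 1 × 36.4 = 36.40 in
λ = L_e / r_min = 36.400 / 0.8975 = 40.6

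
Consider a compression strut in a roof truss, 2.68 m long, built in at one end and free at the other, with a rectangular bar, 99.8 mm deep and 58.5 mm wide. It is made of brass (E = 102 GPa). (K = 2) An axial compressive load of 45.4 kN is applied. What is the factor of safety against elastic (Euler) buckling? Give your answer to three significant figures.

Buckling occurs about the weak axis: I_min = h·b³/12 with b = 58.5 mm (the shorter side).
I_min = 99.8×58.5³/12 = 1.665×10^6 mm⁴
I = 1.665×10^6 mm⁴ = 1.665×10^-6 m⁴
Effective length L_e = K·L = 2 × 2.68 = 5.360 m
P_cr = π²EI / L_e² = π² × 102×10⁹ × 1.665×10^-6 / 5.360² = 5.834×10^4 N
Factor of safety n = P_cr / P = 58.343 / 45.4 = 1.29

n ≈ 1.29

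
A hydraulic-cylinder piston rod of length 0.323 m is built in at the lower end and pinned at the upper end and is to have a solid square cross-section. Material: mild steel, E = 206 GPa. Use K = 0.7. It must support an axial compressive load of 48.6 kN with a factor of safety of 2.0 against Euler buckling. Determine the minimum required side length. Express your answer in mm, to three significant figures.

Required P_cr = n·P = 2.0 × 48.6 = 97.20 kN
L_e = K·L = 0.7 × 0.323 = 0.2261 m
Required I = P_cr·L_e²/(π²E) = 9.720×10^4 × 0.2261² / (π² × 2.06×10^11) = 2.444×10^-9 m⁴
I_req = 2.444×10^3 mm⁴
Solid square: I = a⁴/12  ⇒  a = (12I)^(1/4) = (12×2.444×10^3)^(1/4) = 13.1 mm

a ≈ 13.1 mm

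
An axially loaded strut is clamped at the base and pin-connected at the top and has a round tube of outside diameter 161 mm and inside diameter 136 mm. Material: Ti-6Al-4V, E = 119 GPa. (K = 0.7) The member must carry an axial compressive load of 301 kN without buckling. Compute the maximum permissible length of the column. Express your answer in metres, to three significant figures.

L_max ≈ 11.4 m

d_o = 161 mm, d_i = 136 mm
I = π(d_o⁴ − d_i⁴)/64 = π(161⁴ − 136.0⁴)/64 = 1.619×10^7 mm⁴
I = 1.619×10^-5 m⁴
At the buckling limit P_cr = P = 3.010×10^5 N
From P_cr = π²EI/(K·L)²:  L = (1/K)·√(π²EI/P_cr) = (1/0.7)·√(π²×1.19×10^11×1.619×10^-5/3.010×10^5)
L = 11.4 m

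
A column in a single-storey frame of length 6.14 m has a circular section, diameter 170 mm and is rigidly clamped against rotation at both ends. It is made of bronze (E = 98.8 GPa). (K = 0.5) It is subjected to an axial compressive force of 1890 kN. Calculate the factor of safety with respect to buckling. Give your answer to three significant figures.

I = πd⁴/64 = π×170⁴/64 = 4.100×10^7 mm⁴
I = 4.100×10^7 mm⁴ = 4.100×10^-5 m⁴
Effective length L_e = K·L = 0.5 × 6.14 = 3.070 m
P_cr = π²EI / L_e² = π² × 98.8×10⁹ × 4.100×10^-5 / 3.070² = 4.242×10^6 N
Factor of safety n = P_cr / P = 4241.8 / 1890 = 2.24

n ≈ 2.24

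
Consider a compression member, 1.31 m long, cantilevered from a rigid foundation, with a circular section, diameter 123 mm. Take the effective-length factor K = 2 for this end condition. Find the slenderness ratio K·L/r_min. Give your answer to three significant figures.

λ ≈ 85.2

I = πd⁴/64 = π×123⁴/64 = 1.124×10^7 mm⁴
A = 1.188×10^4 mm²;  r_min = √(I/A) = √(1.124×10^7/1.188×10^4) = 30.75 mm
L_e = K·L = 2 × 1.31 m = 2.620 m = 2620.0 mm
λ = L_e / r_min = 2620.0 / 30.75 = 85.2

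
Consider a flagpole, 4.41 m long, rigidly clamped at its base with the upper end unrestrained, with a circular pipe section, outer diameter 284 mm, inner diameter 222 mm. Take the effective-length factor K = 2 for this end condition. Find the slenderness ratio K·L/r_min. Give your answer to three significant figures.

λ ≈ 97.9

d_o = 284 mm, d_i = 222 mm
I = π(d_o⁴ − d_i⁴)/64 = π(284⁴ − 222.0⁴)/64 = 2.001×10^8 mm⁴
A = 2.464×10^4 mm²;  r_min = √(I/A) = √(2.001×10^8/2.464×10^4) = 90.12 mm
L_e = K·L = 2 × 4.41 m = 8.820 m = 8820.0 mm
λ = L_e / r_min = 8820.0 / 90.12 = 97.9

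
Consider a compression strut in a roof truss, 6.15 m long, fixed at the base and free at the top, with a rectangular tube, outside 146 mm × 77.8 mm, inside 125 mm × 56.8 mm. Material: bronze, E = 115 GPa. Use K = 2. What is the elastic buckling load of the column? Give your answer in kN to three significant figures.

P_cr ≈ 28.7 kN

Weak-axis I_min = (h_o·b_o³ − h_i·b_i³)/12 with b_o = 77.8, b_i = 56.80 mm (shorter outer/inner sides).
I_min = (146×77.8³ − 125.0×56.80³)/12 = 3.821×10^6 mm⁴
I = 3.821×10^6 mm⁴ = 3.821×10^-6 m⁴
Effective length L_e = K·L = 2 × 6.15 = 12.30 m
P_cr = π²EI / L_e² = π² × 115×10⁹ × 3.821×10^-6 / 12.30² = 2.866×10^4 N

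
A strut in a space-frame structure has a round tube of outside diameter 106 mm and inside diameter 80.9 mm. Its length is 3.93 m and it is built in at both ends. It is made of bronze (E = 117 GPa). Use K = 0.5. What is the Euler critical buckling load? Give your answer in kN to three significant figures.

P_cr ≈ 1220 kN

d_o = 106 mm, d_i = 80.9 mm
I = π(d_o⁴ − d_i⁴)/64 = π(106⁴ − 80.90⁴)/64 = 4.095×10^6 mm⁴
I = 4.095×10^6 mm⁴ = 4.095×10^-6 m⁴
Effective length L_e = K·L = 0.5 × 3.93 = 1.965 m
P_cr = π²EI / L_e² = π² × 117×10⁹ × 4.095×10^-6 / 1.965² = 1.225×10^6 N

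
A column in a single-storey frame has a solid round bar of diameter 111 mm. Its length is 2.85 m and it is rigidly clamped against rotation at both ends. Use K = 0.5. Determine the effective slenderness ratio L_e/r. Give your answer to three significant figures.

λ ≈ 51.4

I = πd⁴/64 = π×111⁴/64 = 7.452×10^6 mm⁴
A = 9.677×10^3 mm²;  r_min = √(I/A) = √(7.452×10^6/9.677×10^3) = 27.75 mm
L_e = K·L = 0.5 × 2.85 m = 1.425 m = 1425.0 mm
λ = L_e / r_min = 1425.0 / 27.75 = 51.4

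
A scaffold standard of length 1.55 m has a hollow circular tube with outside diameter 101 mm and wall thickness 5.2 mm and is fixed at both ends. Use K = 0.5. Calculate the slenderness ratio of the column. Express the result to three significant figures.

Inner diameter d_i = 101 − 2×5.2 = 90.60 mm
I = π(d_o⁴ − d_i⁴)/64 = π(101⁴ − 90.60⁴)/64 = 1.801×10^6 mm⁴
A = 1.565×10^3 mm²;  r_min = √(I/A) = √(1.801×10^6/1.565×10^3) = 33.92 mm
L_e = K·L = 0.5 × 1.55 m = 0.7750 m = 775.00 mm
λ = L_e / r_min = 775.00 / 33.92 = 22.8

λ ≈ 22.8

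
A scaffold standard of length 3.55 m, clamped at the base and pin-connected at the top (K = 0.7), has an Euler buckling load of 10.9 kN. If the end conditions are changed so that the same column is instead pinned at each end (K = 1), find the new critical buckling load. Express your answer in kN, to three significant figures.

P_cr ≈ 5.34 kN

P_cr ∝ 1/K², so P_cr,new = P_cr,old × (K_old/K_new)² = 10.9 × (0.7/1)²
= 10.9 × 0.4900 = 5.34 kN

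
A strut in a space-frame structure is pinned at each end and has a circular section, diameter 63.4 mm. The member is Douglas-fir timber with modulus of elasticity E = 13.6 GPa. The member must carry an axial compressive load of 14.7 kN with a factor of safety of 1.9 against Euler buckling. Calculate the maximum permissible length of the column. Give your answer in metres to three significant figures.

L_max ≈ 1.95 m

I = πd⁴/64 = π×63.4⁴/64 = 7.931×10^5 mm⁴
I = 7.931×10^-7 m⁴
Required critical load P_cr = n·P = 1.9 × 14.7 = 27.93 kN = 2.793×10^4 N
From P_cr = π²EI/(K·L)²:  L = (1/K)·√(π²EI/P_cr) = (1/1)·√(π²×1.36×10^10×7.931×10^-7/2.793×10^4)
L = 1.95 m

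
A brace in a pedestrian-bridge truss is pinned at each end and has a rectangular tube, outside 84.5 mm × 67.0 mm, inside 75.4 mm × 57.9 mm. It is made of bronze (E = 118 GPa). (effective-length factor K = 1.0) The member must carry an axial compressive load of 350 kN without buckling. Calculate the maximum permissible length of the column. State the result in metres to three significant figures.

L_max ≈ 1.73 m

Weak-axis I_min = (h_o·b_o³ − h_i·b_i³)/12 with b_o = 67.0, b_i = 57.90 mm (shorter outer/inner sides).
I_min = (84.5×67.0³ − 75.40×57.90³)/12 = 8.982×10^5 mm⁴
I = 8.982×10^-7 m⁴
At the buckling limit P_cr = P = 3.500×10^5 N
From P_cr = π²EI/(K·L)²:  L = (1/K)·√(π²EI/P_cr) = (1/1)·√(π²×1.18×10^11×8.982×10^-7/3.500×10^5)
L = 1.73 m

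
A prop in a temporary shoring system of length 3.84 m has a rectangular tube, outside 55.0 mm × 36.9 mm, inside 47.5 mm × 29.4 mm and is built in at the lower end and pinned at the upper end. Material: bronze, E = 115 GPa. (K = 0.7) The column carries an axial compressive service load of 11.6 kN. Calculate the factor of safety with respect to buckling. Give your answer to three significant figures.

n ≈ 1.76

Weak-axis I_min = (h_o·b_o³ − h_i·b_i³)/12 with b_o = 36.9, b_i = 29.40 mm (shorter outer/inner sides).
I_min = (55.0×36.9³ − 47.50×29.40³)/12 = 1.297×10^5 mm⁴
I = 1.297×10^5 mm⁴ = 1.297×10^-7 m⁴
Effective length L_e = K·L = 0.7 × 3.84 = 2.688 m
P_cr = π²EI / L_e² = π² × 115×10⁹ × 1.297×10^-7 / 2.688² = 2.037×10^4 N
Factor of safety n = P_cr / P = 20.373 / 11.6 = 1.76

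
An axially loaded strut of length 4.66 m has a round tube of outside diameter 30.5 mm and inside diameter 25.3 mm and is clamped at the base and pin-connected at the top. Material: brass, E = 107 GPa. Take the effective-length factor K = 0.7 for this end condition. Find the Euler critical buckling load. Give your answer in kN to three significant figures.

P_cr ≈ 2.22 kN

d_o = 30.5 mm, d_i = 25.3 mm
I = π(d_o⁴ − d_i⁴)/64 = π(30.5⁴ − 25.30⁴)/64 = 2.237×10^4 mm⁴
I = 2.237×10^4 mm⁴ = 2.237×10^-8 m⁴
Effective length L_e = K·L = 0.7 × 4.66 = 3.262 m
P_cr = π²EI / L_e² = π² × 107×10⁹ × 2.237×10^-8 / 3.262² = 2.220×10^3 N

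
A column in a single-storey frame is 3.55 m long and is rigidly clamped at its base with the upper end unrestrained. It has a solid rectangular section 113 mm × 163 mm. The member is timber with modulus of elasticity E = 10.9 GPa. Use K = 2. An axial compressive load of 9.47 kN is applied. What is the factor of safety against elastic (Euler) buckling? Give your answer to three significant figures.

Buckling occurs about the weak axis: I_min = h·b³/12 with b = 113 mm (the shorter side).
I_min = 163×113³/12 = 1.960×10^7 mm⁴
I = 1.960×10^7 mm⁴ = 1.960×10^-5 m⁴
Effective length L_e = K·L = 2 × 3.55 = 7.100 m
P_cr = π²EI / L_e² = π² × 10.9×10⁹ × 1.960×10^-5 / 7.100² = 4.183×10^4 N
Factor of safety n = P_cr / P = 41.826 / 9.47 = 4.42

n ≈ 4.42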